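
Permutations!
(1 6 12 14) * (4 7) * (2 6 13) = (1 13 2 6 12 14)(4 7) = [0, 13, 6, 3, 7, 5, 12, 4, 8, 9, 10, 11, 14, 2, 1]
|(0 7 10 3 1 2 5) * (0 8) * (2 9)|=9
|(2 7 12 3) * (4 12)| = |(2 7 4 12 3)| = 5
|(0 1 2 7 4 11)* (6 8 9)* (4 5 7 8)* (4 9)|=|(0 1 2 8 4 11)(5 7)(6 9)|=6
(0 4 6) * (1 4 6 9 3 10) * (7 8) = (0 6)(1 4 9 3 10)(7 8) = [6, 4, 2, 10, 9, 5, 0, 8, 7, 3, 1]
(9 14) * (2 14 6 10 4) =(2 14 9 6 10 4) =[0, 1, 14, 3, 2, 5, 10, 7, 8, 6, 4, 11, 12, 13, 9]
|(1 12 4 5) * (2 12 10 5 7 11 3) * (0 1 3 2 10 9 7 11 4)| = 24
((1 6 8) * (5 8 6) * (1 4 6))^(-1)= (1 6 4 8 5)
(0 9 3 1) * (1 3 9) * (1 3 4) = (9)(0 3 4 1) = [3, 0, 2, 4, 1, 5, 6, 7, 8, 9]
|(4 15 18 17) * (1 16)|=|(1 16)(4 15 18 17)|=4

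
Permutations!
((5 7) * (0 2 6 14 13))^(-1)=(0 13 14 6 2)(5 7)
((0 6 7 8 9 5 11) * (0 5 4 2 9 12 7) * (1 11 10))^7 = ((0 6)(1 11 5 10)(2 9 4)(7 8 12))^7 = (0 6)(1 10 5 11)(2 9 4)(7 8 12)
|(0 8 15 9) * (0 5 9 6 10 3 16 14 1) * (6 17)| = 10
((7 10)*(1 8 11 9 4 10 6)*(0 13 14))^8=((0 13 14)(1 8 11 9 4 10 7 6))^8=(0 14 13)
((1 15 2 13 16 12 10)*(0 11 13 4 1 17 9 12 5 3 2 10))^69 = (0 12 9 17 10 15 1 4 2 3 5 16 13 11)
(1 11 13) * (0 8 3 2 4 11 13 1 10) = (0 8 3 2 4 11 1 13 10) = [8, 13, 4, 2, 11, 5, 6, 7, 3, 9, 0, 1, 12, 10]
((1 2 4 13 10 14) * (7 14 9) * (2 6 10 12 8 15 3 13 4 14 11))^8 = (3 8 13 15 12)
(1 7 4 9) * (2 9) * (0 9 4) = (0 9 1 7)(2 4) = [9, 7, 4, 3, 2, 5, 6, 0, 8, 1]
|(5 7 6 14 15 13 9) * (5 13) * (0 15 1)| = 14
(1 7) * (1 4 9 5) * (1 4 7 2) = (1 2)(4 9 5) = [0, 2, 1, 3, 9, 4, 6, 7, 8, 5]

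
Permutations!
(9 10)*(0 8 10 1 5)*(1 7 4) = (0 8 10 9 7 4 1 5) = [8, 5, 2, 3, 1, 0, 6, 4, 10, 7, 9]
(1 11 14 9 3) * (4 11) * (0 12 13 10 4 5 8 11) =(0 12 13 10 4)(1 5 8 11 14 9 3) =[12, 5, 2, 1, 0, 8, 6, 7, 11, 3, 4, 14, 13, 10, 9]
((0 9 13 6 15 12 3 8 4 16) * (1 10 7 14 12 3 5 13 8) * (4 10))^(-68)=(0 5 16 12 4 14 1 7 3 10 15 8 6 9 13)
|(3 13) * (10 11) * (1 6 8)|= 6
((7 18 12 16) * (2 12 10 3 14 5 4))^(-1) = ((2 12 16 7 18 10 3 14 5 4))^(-1) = (2 4 5 14 3 10 18 7 16 12)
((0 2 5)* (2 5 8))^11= ((0 5)(2 8))^11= (0 5)(2 8)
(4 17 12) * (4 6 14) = [0, 1, 2, 3, 17, 5, 14, 7, 8, 9, 10, 11, 6, 13, 4, 15, 16, 12] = (4 17 12 6 14)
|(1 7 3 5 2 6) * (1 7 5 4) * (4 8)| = |(1 5 2 6 7 3 8 4)| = 8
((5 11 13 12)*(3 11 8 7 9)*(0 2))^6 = (3 7 5 13)(8 12 11 9)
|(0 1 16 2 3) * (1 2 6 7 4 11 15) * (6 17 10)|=9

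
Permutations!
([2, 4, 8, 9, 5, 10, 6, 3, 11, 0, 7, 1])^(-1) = [9, 11, 0, 7, 1, 4, 6, 10, 2, 3, 5, 8]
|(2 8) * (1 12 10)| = |(1 12 10)(2 8)| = 6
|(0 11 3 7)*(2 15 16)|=|(0 11 3 7)(2 15 16)|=12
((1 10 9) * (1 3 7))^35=((1 10 9 3 7))^35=(10)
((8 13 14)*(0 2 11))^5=(0 11 2)(8 14 13)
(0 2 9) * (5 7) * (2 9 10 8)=(0 9)(2 10 8)(5 7)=[9, 1, 10, 3, 4, 7, 6, 5, 2, 0, 8]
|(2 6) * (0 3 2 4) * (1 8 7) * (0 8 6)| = |(0 3 2)(1 6 4 8 7)| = 15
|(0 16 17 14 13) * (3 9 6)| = |(0 16 17 14 13)(3 9 6)| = 15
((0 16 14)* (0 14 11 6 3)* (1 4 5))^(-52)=(0 6 16 3 11)(1 5 4)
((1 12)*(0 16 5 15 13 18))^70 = ((0 16 5 15 13 18)(1 12))^70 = (0 13 5)(15 16 18)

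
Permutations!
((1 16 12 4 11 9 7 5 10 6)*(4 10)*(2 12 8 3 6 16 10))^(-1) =(1 6 3 8 16 10)(2 12)(4 5 7 9 11)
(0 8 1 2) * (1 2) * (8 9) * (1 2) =(0 9 8 1 2) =[9, 2, 0, 3, 4, 5, 6, 7, 1, 8]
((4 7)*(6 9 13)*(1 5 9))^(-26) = ((1 5 9 13 6)(4 7))^(-26) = (1 6 13 9 5)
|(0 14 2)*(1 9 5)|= |(0 14 2)(1 9 5)|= 3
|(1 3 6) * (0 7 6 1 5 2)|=10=|(0 7 6 5 2)(1 3)|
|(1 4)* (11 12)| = 2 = |(1 4)(11 12)|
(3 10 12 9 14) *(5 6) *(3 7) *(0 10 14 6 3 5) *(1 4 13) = (0 10 12 9 6)(1 4 13)(3 14 7 5) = [10, 4, 2, 14, 13, 3, 0, 5, 8, 6, 12, 11, 9, 1, 7]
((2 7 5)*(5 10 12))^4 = ((2 7 10 12 5))^4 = (2 5 12 10 7)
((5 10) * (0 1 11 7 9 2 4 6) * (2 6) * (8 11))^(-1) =((0 1 8 11 7 9 6)(2 4)(5 10))^(-1) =(0 6 9 7 11 8 1)(2 4)(5 10)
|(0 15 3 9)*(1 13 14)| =12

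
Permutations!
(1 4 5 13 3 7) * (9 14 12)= (1 4 5 13 3 7)(9 14 12)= [0, 4, 2, 7, 5, 13, 6, 1, 8, 14, 10, 11, 9, 3, 12]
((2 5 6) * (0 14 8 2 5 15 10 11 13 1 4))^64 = ((0 14 8 2 15 10 11 13 1 4)(5 6))^64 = (0 15 1 8 11)(2 13 14 10 4)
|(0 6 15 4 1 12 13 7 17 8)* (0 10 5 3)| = |(0 6 15 4 1 12 13 7 17 8 10 5 3)| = 13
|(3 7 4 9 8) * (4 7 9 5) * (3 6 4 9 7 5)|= |(3 7 5 9 8 6 4)|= 7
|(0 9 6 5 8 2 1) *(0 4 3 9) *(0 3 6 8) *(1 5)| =6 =|(0 3 9 8 2 5)(1 4 6)|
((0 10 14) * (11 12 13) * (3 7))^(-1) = (0 14 10)(3 7)(11 13 12)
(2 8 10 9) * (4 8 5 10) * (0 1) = (0 1)(2 5 10 9)(4 8) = [1, 0, 5, 3, 8, 10, 6, 7, 4, 2, 9]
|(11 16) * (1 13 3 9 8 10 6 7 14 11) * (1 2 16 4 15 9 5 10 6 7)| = 26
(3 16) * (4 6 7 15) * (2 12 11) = (2 12 11)(3 16)(4 6 7 15) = [0, 1, 12, 16, 6, 5, 7, 15, 8, 9, 10, 2, 11, 13, 14, 4, 3]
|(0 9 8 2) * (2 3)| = 5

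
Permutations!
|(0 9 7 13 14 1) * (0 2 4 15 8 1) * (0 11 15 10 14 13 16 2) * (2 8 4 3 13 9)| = 45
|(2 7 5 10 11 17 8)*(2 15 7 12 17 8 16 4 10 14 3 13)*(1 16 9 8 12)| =|(1 16 4 10 11 12 17 9 8 15 7 5 14 3 13 2)| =16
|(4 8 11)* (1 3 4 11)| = 4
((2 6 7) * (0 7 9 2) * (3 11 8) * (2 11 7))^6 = ((0 2 6 9 11 8 3 7))^6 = (0 3 11 6)(2 7 8 9)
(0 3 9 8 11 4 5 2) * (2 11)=(0 3 9 8 2)(4 5 11)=[3, 1, 0, 9, 5, 11, 6, 7, 2, 8, 10, 4]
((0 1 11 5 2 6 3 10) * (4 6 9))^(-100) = (11)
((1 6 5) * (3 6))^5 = ((1 3 6 5))^5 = (1 3 6 5)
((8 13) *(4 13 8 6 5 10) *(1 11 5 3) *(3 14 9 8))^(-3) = ((1 11 5 10 4 13 6 14 9 8 3))^(-3) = (1 9 13 5 3 14 4 11 8 6 10)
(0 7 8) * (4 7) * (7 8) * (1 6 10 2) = (0 4 8)(1 6 10 2) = [4, 6, 1, 3, 8, 5, 10, 7, 0, 9, 2]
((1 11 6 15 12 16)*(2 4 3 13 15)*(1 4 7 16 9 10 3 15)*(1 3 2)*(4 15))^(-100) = (1 6 11)(2 9 15 7 10 12 16)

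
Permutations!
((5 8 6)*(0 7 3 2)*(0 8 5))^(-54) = ((0 7 3 2 8 6))^(-54) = (8)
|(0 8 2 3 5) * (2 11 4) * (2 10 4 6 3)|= 6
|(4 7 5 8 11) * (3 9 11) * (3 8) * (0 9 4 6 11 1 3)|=14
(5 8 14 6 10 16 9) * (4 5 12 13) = [0, 1, 2, 3, 5, 8, 10, 7, 14, 12, 16, 11, 13, 4, 6, 15, 9] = (4 5 8 14 6 10 16 9 12 13)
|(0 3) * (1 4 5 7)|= 4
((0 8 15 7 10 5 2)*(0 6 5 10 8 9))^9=(15)(0 9)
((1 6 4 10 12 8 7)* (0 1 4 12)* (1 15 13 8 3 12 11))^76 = ((0 15 13 8 7 4 10)(1 6 11)(3 12))^76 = (0 10 4 7 8 13 15)(1 6 11)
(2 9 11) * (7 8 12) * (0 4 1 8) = (0 4 1 8 12 7)(2 9 11) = [4, 8, 9, 3, 1, 5, 6, 0, 12, 11, 10, 2, 7]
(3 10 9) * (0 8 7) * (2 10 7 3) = (0 8 3 7)(2 10 9) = [8, 1, 10, 7, 4, 5, 6, 0, 3, 2, 9]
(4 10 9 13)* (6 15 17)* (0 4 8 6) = (0 4 10 9 13 8 6 15 17) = [4, 1, 2, 3, 10, 5, 15, 7, 6, 13, 9, 11, 12, 8, 14, 17, 16, 0]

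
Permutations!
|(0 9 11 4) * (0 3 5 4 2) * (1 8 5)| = 20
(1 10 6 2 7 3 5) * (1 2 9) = [0, 10, 7, 5, 4, 2, 9, 3, 8, 1, 6] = (1 10 6 9)(2 7 3 5)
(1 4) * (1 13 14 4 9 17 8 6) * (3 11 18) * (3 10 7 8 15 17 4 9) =(1 3 11 18 10 7 8 6)(4 13 14 9)(15 17) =[0, 3, 2, 11, 13, 5, 1, 8, 6, 4, 7, 18, 12, 14, 9, 17, 16, 15, 10]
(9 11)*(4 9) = (4 9 11) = [0, 1, 2, 3, 9, 5, 6, 7, 8, 11, 10, 4]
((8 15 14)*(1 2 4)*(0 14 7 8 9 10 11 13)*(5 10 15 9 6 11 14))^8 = ((0 5 10 14 6 11 13)(1 2 4)(7 8 9 15))^8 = (15)(0 5 10 14 6 11 13)(1 4 2)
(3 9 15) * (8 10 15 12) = (3 9 12 8 10 15) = [0, 1, 2, 9, 4, 5, 6, 7, 10, 12, 15, 11, 8, 13, 14, 3]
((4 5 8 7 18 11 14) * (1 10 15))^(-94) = (1 15 10)(4 18 5 11 8 14 7)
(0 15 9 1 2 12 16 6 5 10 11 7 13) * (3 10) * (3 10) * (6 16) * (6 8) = (16)(0 15 9 1 2 12 8 6 5 10 11 7 13) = [15, 2, 12, 3, 4, 10, 5, 13, 6, 1, 11, 7, 8, 0, 14, 9, 16]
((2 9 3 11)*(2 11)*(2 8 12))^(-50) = ((2 9 3 8 12))^(-50) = (12)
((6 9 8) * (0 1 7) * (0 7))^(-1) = ((0 1)(6 9 8))^(-1) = (0 1)(6 8 9)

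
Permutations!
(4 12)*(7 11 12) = [0, 1, 2, 3, 7, 5, 6, 11, 8, 9, 10, 12, 4] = (4 7 11 12)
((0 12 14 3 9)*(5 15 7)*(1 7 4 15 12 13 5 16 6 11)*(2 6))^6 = ((0 13 5 12 14 3 9)(1 7 16 2 6 11)(4 15))^6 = (16)(0 9 3 14 12 5 13)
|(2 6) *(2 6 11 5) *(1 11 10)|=5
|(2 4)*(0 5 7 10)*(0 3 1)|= 6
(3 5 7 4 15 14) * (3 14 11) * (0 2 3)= (0 2 3 5 7 4 15 11)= [2, 1, 3, 5, 15, 7, 6, 4, 8, 9, 10, 0, 12, 13, 14, 11]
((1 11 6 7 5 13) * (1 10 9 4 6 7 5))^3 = ((1 11 7)(4 6 5 13 10 9))^3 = (4 13)(5 9)(6 10)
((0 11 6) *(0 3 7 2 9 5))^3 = (0 3 9 11 7 5 6 2)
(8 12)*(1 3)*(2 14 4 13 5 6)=(1 3)(2 14 4 13 5 6)(8 12)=[0, 3, 14, 1, 13, 6, 2, 7, 12, 9, 10, 11, 8, 5, 4]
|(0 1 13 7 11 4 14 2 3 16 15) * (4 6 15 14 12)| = 28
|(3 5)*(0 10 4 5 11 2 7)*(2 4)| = 4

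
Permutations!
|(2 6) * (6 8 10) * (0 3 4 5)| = 4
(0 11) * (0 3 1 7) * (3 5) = [11, 7, 2, 1, 4, 3, 6, 0, 8, 9, 10, 5] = (0 11 5 3 1 7)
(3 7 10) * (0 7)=(0 7 10 3)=[7, 1, 2, 0, 4, 5, 6, 10, 8, 9, 3]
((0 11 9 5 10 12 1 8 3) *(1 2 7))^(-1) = (0 3 8 1 7 2 12 10 5 9 11)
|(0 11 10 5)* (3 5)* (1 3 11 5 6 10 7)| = |(0 5)(1 3 6 10 11 7)| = 6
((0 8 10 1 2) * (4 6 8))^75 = (0 1 8 4 2 10 6)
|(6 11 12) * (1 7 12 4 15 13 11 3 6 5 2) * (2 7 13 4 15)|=|(1 13 11 15 4 2)(3 6)(5 7 12)|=6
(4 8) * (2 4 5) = [0, 1, 4, 3, 8, 2, 6, 7, 5] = (2 4 8 5)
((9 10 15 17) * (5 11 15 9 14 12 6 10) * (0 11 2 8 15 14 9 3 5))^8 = ((0 11 14 12 6 10 3 5 2 8 15 17 9))^8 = (0 2 12 17 3 11 8 6 9 5 14 15 10)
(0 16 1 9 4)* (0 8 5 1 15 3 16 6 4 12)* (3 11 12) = [6, 9, 2, 16, 8, 1, 4, 7, 5, 3, 10, 12, 0, 13, 14, 11, 15] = (0 6 4 8 5 1 9 3 16 15 11 12)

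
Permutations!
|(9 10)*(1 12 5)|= |(1 12 5)(9 10)|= 6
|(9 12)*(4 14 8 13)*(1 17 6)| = 12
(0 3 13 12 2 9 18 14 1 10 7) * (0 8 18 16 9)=(0 3 13 12 2)(1 10 7 8 18 14)(9 16)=[3, 10, 0, 13, 4, 5, 6, 8, 18, 16, 7, 11, 2, 12, 1, 15, 9, 17, 14]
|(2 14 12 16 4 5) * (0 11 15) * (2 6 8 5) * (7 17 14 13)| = 24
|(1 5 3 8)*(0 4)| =|(0 4)(1 5 3 8)| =4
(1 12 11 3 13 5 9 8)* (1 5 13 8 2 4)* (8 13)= (1 12 11 3 13 8 5 9 2 4)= [0, 12, 4, 13, 1, 9, 6, 7, 5, 2, 10, 3, 11, 8]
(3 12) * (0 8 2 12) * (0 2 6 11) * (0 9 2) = (0 8 6 11 9 2 12 3) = [8, 1, 12, 0, 4, 5, 11, 7, 6, 2, 10, 9, 3]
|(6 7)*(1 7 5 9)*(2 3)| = |(1 7 6 5 9)(2 3)| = 10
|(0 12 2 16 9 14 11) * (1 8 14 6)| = 10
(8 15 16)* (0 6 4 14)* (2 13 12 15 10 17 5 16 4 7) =(0 6 7 2 13 12 15 4 14)(5 16 8 10 17) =[6, 1, 13, 3, 14, 16, 7, 2, 10, 9, 17, 11, 15, 12, 0, 4, 8, 5]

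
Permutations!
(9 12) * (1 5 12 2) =(1 5 12 9 2) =[0, 5, 1, 3, 4, 12, 6, 7, 8, 2, 10, 11, 9]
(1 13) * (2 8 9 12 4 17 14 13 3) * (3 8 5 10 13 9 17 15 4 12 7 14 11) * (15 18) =(1 8 17 11 3 2 5 10 13)(4 18 15)(7 14 9) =[0, 8, 5, 2, 18, 10, 6, 14, 17, 7, 13, 3, 12, 1, 9, 4, 16, 11, 15]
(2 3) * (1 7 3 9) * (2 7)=(1 2 9)(3 7)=[0, 2, 9, 7, 4, 5, 6, 3, 8, 1]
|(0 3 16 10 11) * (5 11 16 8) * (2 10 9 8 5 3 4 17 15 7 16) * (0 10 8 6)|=24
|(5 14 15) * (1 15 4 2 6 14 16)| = |(1 15 5 16)(2 6 14 4)| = 4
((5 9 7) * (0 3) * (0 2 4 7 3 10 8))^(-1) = ((0 10 8)(2 4 7 5 9 3))^(-1) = (0 8 10)(2 3 9 5 7 4)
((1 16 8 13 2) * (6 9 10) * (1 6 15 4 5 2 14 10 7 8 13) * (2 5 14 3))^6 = ((1 16 13 3 2 6 9 7 8)(4 14 10 15))^6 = (1 9 3)(2 16 7)(4 10)(6 13 8)(14 15)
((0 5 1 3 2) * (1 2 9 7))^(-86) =(0 5 2)(1 9)(3 7)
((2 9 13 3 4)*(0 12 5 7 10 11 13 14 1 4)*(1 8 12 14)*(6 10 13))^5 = (0 7 8 3 5 14 13 12)(1 4 2 9)(6 11 10)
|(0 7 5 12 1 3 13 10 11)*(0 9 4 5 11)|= 11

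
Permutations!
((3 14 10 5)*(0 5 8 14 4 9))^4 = (0 9 4 3 5)(8 14 10)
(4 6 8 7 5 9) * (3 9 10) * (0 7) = (0 7 5 10 3 9 4 6 8) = [7, 1, 2, 9, 6, 10, 8, 5, 0, 4, 3]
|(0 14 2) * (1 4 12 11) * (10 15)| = 12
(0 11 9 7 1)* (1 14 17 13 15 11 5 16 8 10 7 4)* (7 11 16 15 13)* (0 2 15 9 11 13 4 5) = (1 2 15 16 8 10 13 4)(5 9)(7 14 17) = [0, 2, 15, 3, 1, 9, 6, 14, 10, 5, 13, 11, 12, 4, 17, 16, 8, 7]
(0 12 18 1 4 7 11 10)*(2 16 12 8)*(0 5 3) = (0 8 2 16 12 18 1 4 7 11 10 5 3) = [8, 4, 16, 0, 7, 3, 6, 11, 2, 9, 5, 10, 18, 13, 14, 15, 12, 17, 1]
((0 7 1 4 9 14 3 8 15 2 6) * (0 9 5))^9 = ((0 7 1 4 5)(2 6 9 14 3 8 15))^9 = (0 5 4 1 7)(2 9 3 15 6 14 8)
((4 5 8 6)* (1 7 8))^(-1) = ((1 7 8 6 4 5))^(-1) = (1 5 4 6 8 7)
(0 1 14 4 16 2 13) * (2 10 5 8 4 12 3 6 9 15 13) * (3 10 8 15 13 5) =(0 1 14 12 10 3 6 9 13)(4 16 8)(5 15) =[1, 14, 2, 6, 16, 15, 9, 7, 4, 13, 3, 11, 10, 0, 12, 5, 8]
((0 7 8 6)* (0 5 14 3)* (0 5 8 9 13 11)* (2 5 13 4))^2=(0 9 2 14 13)(3 11 7 4 5)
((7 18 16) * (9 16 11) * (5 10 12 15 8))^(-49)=((5 10 12 15 8)(7 18 11 9 16))^(-49)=(5 10 12 15 8)(7 18 11 9 16)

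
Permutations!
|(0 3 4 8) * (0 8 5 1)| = 5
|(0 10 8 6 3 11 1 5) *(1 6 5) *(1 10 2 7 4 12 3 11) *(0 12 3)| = |(0 2 7 4 3 1 10 8 5 12)(6 11)| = 10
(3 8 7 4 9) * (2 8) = (2 8 7 4 9 3) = [0, 1, 8, 2, 9, 5, 6, 4, 7, 3]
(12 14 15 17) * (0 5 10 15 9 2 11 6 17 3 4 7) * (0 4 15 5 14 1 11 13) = (0 14 9 2 13)(1 11 6 17 12)(3 15)(4 7)(5 10) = [14, 11, 13, 15, 7, 10, 17, 4, 8, 2, 5, 6, 1, 0, 9, 3, 16, 12]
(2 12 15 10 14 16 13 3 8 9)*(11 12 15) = (2 15 10 14 16 13 3 8 9)(11 12) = [0, 1, 15, 8, 4, 5, 6, 7, 9, 2, 14, 12, 11, 3, 16, 10, 13]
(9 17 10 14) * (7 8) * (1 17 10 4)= (1 17 4)(7 8)(9 10 14)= [0, 17, 2, 3, 1, 5, 6, 8, 7, 10, 14, 11, 12, 13, 9, 15, 16, 4]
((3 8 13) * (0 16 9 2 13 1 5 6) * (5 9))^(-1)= ((0 16 5 6)(1 9 2 13 3 8))^(-1)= (0 6 5 16)(1 8 3 13 2 9)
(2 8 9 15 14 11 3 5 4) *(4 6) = (2 8 9 15 14 11 3 5 6 4) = [0, 1, 8, 5, 2, 6, 4, 7, 9, 15, 10, 3, 12, 13, 11, 14]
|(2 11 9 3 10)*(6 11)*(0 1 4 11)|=9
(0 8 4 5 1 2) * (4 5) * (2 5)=[8, 5, 0, 3, 4, 1, 6, 7, 2]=(0 8 2)(1 5)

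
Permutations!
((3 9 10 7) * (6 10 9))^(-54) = ((3 6 10 7))^(-54) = (3 10)(6 7)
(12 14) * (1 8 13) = (1 8 13)(12 14) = [0, 8, 2, 3, 4, 5, 6, 7, 13, 9, 10, 11, 14, 1, 12]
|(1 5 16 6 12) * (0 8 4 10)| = 20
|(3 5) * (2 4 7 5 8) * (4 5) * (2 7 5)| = |(3 8 7 4 5)| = 5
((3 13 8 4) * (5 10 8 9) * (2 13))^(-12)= ((2 13 9 5 10 8 4 3))^(-12)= (2 10)(3 5)(4 9)(8 13)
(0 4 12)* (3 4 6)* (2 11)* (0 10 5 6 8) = (0 8)(2 11)(3 4 12 10 5 6) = [8, 1, 11, 4, 12, 6, 3, 7, 0, 9, 5, 2, 10]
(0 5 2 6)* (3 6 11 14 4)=(0 5 2 11 14 4 3 6)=[5, 1, 11, 6, 3, 2, 0, 7, 8, 9, 10, 14, 12, 13, 4]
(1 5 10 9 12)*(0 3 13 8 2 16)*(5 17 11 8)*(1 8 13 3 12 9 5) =[12, 17, 16, 3, 4, 10, 6, 7, 2, 9, 5, 13, 8, 1, 14, 15, 0, 11] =(0 12 8 2 16)(1 17 11 13)(5 10)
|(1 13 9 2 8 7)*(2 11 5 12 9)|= |(1 13 2 8 7)(5 12 9 11)|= 20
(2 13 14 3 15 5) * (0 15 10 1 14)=(0 15 5 2 13)(1 14 3 10)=[15, 14, 13, 10, 4, 2, 6, 7, 8, 9, 1, 11, 12, 0, 3, 5]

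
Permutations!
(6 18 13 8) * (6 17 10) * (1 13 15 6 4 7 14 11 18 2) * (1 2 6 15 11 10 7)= (1 13 8 17 7 14 10 4)(11 18)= [0, 13, 2, 3, 1, 5, 6, 14, 17, 9, 4, 18, 12, 8, 10, 15, 16, 7, 11]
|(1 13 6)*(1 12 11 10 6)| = 4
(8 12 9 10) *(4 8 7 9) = (4 8 12)(7 9 10) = [0, 1, 2, 3, 8, 5, 6, 9, 12, 10, 7, 11, 4]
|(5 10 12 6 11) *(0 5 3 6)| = 12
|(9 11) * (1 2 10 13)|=4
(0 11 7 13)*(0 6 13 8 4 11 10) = (0 10)(4 11 7 8)(6 13) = [10, 1, 2, 3, 11, 5, 13, 8, 4, 9, 0, 7, 12, 6]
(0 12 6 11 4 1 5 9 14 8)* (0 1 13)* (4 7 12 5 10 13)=(0 5 9 14 8 1 10 13)(6 11 7 12)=[5, 10, 2, 3, 4, 9, 11, 12, 1, 14, 13, 7, 6, 0, 8]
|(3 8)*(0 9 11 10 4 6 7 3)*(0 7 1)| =21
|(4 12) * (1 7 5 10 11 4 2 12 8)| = |(1 7 5 10 11 4 8)(2 12)| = 14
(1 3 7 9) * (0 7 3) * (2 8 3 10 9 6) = (0 7 6 2 8 3 10 9 1) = [7, 0, 8, 10, 4, 5, 2, 6, 3, 1, 9]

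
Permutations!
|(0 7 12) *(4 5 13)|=|(0 7 12)(4 5 13)|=3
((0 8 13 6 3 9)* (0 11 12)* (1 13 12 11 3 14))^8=(14)(0 12 8)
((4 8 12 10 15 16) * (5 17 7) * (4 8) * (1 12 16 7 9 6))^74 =(1 10 7 17 6 12 15 5 9)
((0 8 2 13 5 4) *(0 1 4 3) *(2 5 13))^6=(13)(0 5)(3 8)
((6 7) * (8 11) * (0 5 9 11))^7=(0 9 8 5 11)(6 7)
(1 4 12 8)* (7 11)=[0, 4, 2, 3, 12, 5, 6, 11, 1, 9, 10, 7, 8]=(1 4 12 8)(7 11)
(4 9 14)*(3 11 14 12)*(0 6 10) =[6, 1, 2, 11, 9, 5, 10, 7, 8, 12, 0, 14, 3, 13, 4] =(0 6 10)(3 11 14 4 9 12)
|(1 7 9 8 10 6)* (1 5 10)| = |(1 7 9 8)(5 10 6)| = 12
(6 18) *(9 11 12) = (6 18)(9 11 12) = [0, 1, 2, 3, 4, 5, 18, 7, 8, 11, 10, 12, 9, 13, 14, 15, 16, 17, 6]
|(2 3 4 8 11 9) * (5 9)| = |(2 3 4 8 11 5 9)| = 7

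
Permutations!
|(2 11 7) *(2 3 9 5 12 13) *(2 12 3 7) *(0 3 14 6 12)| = 8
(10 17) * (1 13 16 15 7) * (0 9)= (0 9)(1 13 16 15 7)(10 17)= [9, 13, 2, 3, 4, 5, 6, 1, 8, 0, 17, 11, 12, 16, 14, 7, 15, 10]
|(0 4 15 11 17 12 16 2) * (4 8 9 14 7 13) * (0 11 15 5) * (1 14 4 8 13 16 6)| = |(0 13 8 9 4 5)(1 14 7 16 2 11 17 12 6)| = 18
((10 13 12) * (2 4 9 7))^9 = ((2 4 9 7)(10 13 12))^9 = (13)(2 4 9 7)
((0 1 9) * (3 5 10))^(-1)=(0 9 1)(3 10 5)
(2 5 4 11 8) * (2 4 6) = (2 5 6)(4 11 8) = [0, 1, 5, 3, 11, 6, 2, 7, 4, 9, 10, 8]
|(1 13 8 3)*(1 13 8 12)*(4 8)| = 6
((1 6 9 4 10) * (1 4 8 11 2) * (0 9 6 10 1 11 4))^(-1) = (0 10 1 4 8 9)(2 11)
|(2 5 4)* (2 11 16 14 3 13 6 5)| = 8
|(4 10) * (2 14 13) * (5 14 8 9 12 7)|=|(2 8 9 12 7 5 14 13)(4 10)|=8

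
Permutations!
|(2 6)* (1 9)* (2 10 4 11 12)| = |(1 9)(2 6 10 4 11 12)| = 6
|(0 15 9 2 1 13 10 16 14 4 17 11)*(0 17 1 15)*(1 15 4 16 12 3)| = 20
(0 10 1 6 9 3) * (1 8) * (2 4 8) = [10, 6, 4, 0, 8, 5, 9, 7, 1, 3, 2] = (0 10 2 4 8 1 6 9 3)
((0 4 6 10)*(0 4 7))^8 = (4 10 6)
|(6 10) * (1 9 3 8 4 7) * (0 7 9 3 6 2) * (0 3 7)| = 14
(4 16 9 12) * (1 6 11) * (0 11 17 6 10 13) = (0 11 1 10 13)(4 16 9 12)(6 17) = [11, 10, 2, 3, 16, 5, 17, 7, 8, 12, 13, 1, 4, 0, 14, 15, 9, 6]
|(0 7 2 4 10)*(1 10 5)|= 7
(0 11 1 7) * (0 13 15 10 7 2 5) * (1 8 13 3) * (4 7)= (0 11 8 13 15 10 4 7 3 1 2 5)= [11, 2, 5, 1, 7, 0, 6, 3, 13, 9, 4, 8, 12, 15, 14, 10]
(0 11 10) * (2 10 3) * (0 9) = (0 11 3 2 10 9) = [11, 1, 10, 2, 4, 5, 6, 7, 8, 0, 9, 3]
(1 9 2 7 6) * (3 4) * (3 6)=(1 9 2 7 3 4 6)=[0, 9, 7, 4, 6, 5, 1, 3, 8, 2]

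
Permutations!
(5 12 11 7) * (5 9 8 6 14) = [0, 1, 2, 3, 4, 12, 14, 9, 6, 8, 10, 7, 11, 13, 5] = (5 12 11 7 9 8 6 14)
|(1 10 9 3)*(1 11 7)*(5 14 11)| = |(1 10 9 3 5 14 11 7)| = 8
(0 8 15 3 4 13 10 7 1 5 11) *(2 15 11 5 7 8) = (0 2 15 3 4 13 10 8 11)(1 7) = [2, 7, 15, 4, 13, 5, 6, 1, 11, 9, 8, 0, 12, 10, 14, 3]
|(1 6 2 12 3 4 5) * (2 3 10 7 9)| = 5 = |(1 6 3 4 5)(2 12 10 7 9)|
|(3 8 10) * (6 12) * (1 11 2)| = |(1 11 2)(3 8 10)(6 12)| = 6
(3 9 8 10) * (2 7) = (2 7)(3 9 8 10) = [0, 1, 7, 9, 4, 5, 6, 2, 10, 8, 3]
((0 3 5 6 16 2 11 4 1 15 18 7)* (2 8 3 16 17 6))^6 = (0 11)(1 8)(2 7)(3 15)(4 16)(5 18)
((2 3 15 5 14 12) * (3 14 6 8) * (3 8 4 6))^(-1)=((2 14 12)(3 15 5)(4 6))^(-1)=(2 12 14)(3 5 15)(4 6)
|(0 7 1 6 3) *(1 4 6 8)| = |(0 7 4 6 3)(1 8)| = 10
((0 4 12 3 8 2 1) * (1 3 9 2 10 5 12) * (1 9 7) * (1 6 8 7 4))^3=((0 1)(2 3 7 6 8 10 5 12 4 9))^3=(0 1)(2 6 5 9 7 10 4 3 8 12)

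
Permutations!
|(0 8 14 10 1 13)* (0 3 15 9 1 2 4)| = |(0 8 14 10 2 4)(1 13 3 15 9)| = 30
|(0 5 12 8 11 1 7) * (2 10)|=14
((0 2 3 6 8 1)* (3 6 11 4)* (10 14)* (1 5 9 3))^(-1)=(0 1 4 11 3 9 5 8 6 2)(10 14)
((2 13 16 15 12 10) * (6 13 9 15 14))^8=((2 9 15 12 10)(6 13 16 14))^8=(16)(2 12 9 10 15)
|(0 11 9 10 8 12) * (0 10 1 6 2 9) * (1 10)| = 14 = |(0 11)(1 6 2 9 10 8 12)|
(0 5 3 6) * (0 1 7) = (0 5 3 6 1 7) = [5, 7, 2, 6, 4, 3, 1, 0]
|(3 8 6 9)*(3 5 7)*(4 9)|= 7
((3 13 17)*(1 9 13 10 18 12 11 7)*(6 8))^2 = (1 13 3 18 11)(7 9 17 10 12)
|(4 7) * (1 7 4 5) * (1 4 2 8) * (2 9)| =|(1 7 5 4 9 2 8)| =7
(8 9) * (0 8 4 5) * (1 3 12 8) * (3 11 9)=(0 1 11 9 4 5)(3 12 8)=[1, 11, 2, 12, 5, 0, 6, 7, 3, 4, 10, 9, 8]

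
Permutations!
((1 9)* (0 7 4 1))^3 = (0 1 7 9 4) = ((0 7 4 1 9))^3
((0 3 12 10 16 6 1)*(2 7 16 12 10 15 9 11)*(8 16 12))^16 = ((0 3 10 8 16 6 1)(2 7 12 15 9 11))^16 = (0 10 16 1 3 8 6)(2 9 12)(7 11 15)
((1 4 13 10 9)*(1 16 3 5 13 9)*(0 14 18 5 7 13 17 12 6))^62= (0 6 12 17 5 18 14)(1 13 3 9)(4 10 7 16)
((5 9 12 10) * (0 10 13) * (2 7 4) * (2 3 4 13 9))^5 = ((0 10 5 2 7 13)(3 4)(9 12))^5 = (0 13 7 2 5 10)(3 4)(9 12)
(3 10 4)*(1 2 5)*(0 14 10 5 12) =[14, 2, 12, 5, 3, 1, 6, 7, 8, 9, 4, 11, 0, 13, 10] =(0 14 10 4 3 5 1 2 12)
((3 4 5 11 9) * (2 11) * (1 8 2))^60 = (1 9)(2 4)(3 8)(5 11)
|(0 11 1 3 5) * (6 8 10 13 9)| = 5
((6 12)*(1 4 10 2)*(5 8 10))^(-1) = (1 2 10 8 5 4)(6 12)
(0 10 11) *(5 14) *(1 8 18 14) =(0 10 11)(1 8 18 14 5) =[10, 8, 2, 3, 4, 1, 6, 7, 18, 9, 11, 0, 12, 13, 5, 15, 16, 17, 14]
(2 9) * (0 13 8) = (0 13 8)(2 9) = [13, 1, 9, 3, 4, 5, 6, 7, 0, 2, 10, 11, 12, 8]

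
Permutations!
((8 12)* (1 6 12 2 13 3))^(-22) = ((1 6 12 8 2 13 3))^(-22) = (1 3 13 2 8 12 6)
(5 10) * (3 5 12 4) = (3 5 10 12 4) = [0, 1, 2, 5, 3, 10, 6, 7, 8, 9, 12, 11, 4]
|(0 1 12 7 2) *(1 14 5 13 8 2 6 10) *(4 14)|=35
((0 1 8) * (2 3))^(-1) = ((0 1 8)(2 3))^(-1) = (0 8 1)(2 3)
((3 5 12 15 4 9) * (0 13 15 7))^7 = (0 12 3 4 13 7 5 9 15)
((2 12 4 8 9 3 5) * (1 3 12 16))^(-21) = ((1 3 5 2 16)(4 8 9 12))^(-21) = (1 16 2 5 3)(4 12 9 8)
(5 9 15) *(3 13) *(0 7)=(0 7)(3 13)(5 9 15)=[7, 1, 2, 13, 4, 9, 6, 0, 8, 15, 10, 11, 12, 3, 14, 5]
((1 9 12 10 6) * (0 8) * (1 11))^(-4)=((0 8)(1 9 12 10 6 11))^(-4)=(1 12 6)(9 10 11)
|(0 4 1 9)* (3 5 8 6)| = 4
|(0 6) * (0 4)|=3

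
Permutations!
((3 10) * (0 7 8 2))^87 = (0 2 8 7)(3 10)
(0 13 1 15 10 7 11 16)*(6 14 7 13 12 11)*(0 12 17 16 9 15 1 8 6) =(0 17 16 12 11 9 15 10 13 8 6 14 7) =[17, 1, 2, 3, 4, 5, 14, 0, 6, 15, 13, 9, 11, 8, 7, 10, 12, 16]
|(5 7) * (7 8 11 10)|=|(5 8 11 10 7)|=5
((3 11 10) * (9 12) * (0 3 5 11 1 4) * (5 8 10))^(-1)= (0 4 1 3)(5 11)(8 10)(9 12)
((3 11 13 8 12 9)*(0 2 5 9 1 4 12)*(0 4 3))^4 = (1 8 3 4 11 12 13)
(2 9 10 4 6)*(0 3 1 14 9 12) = [3, 14, 12, 1, 6, 5, 2, 7, 8, 10, 4, 11, 0, 13, 9] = (0 3 1 14 9 10 4 6 2 12)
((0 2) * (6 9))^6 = ((0 2)(6 9))^6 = (9)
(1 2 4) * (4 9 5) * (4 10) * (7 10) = (1 2 9 5 7 10 4) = [0, 2, 9, 3, 1, 7, 6, 10, 8, 5, 4]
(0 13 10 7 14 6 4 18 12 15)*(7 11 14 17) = (0 13 10 11 14 6 4 18 12 15)(7 17) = [13, 1, 2, 3, 18, 5, 4, 17, 8, 9, 11, 14, 15, 10, 6, 0, 16, 7, 12]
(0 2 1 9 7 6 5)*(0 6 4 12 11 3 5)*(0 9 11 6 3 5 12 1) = (0 2)(1 11 5 3 12 6 9 7 4) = [2, 11, 0, 12, 1, 3, 9, 4, 8, 7, 10, 5, 6]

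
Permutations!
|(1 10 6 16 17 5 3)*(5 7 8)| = 9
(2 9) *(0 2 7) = (0 2 9 7) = [2, 1, 9, 3, 4, 5, 6, 0, 8, 7]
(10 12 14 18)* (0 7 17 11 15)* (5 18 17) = (0 7 5 18 10 12 14 17 11 15) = [7, 1, 2, 3, 4, 18, 6, 5, 8, 9, 12, 15, 14, 13, 17, 0, 16, 11, 10]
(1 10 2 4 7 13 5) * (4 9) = [0, 10, 9, 3, 7, 1, 6, 13, 8, 4, 2, 11, 12, 5] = (1 10 2 9 4 7 13 5)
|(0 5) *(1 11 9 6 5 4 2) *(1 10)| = |(0 4 2 10 1 11 9 6 5)| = 9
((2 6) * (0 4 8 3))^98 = ((0 4 8 3)(2 6))^98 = (0 8)(3 4)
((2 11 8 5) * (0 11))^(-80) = ((0 11 8 5 2))^(-80) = (11)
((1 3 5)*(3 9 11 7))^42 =(11)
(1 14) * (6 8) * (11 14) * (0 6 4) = [6, 11, 2, 3, 0, 5, 8, 7, 4, 9, 10, 14, 12, 13, 1] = (0 6 8 4)(1 11 14)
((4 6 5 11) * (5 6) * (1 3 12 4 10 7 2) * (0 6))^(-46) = (1 2 7 10 11 5 4 12 3)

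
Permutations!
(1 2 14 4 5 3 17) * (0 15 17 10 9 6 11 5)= (0 15 17 1 2 14 4)(3 10 9 6 11 5)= [15, 2, 14, 10, 0, 3, 11, 7, 8, 6, 9, 5, 12, 13, 4, 17, 16, 1]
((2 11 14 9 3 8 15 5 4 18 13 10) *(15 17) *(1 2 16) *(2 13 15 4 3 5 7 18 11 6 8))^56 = ((1 13 10 16)(2 6 8 17 4 11 14 9 5 3)(7 18 15))^56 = (2 14 8 5 4)(3 11 6 9 17)(7 15 18)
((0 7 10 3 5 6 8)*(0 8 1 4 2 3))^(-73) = (0 10 7)(1 6 5 3 2 4)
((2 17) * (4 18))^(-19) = (2 17)(4 18)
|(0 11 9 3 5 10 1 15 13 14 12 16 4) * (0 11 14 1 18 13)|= 14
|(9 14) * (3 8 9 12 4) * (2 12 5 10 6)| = 10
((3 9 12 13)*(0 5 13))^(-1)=(0 12 9 3 13 5)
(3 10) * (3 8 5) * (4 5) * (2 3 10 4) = (2 3 4 5 10 8) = [0, 1, 3, 4, 5, 10, 6, 7, 2, 9, 8]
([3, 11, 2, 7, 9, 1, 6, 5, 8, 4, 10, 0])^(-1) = [11, 5, 2, 0, 9, 7, 6, 3, 8, 4, 10, 1]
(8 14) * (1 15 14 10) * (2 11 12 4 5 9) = (1 15 14 8 10)(2 11 12 4 5 9) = [0, 15, 11, 3, 5, 9, 6, 7, 10, 2, 1, 12, 4, 13, 8, 14]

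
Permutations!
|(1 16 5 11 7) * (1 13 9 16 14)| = |(1 14)(5 11 7 13 9 16)| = 6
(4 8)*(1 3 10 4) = (1 3 10 4 8) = [0, 3, 2, 10, 8, 5, 6, 7, 1, 9, 4]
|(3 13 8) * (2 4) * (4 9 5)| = |(2 9 5 4)(3 13 8)| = 12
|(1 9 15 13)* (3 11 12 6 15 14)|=|(1 9 14 3 11 12 6 15 13)|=9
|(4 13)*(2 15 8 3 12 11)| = |(2 15 8 3 12 11)(4 13)| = 6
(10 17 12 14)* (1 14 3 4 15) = (1 14 10 17 12 3 4 15) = [0, 14, 2, 4, 15, 5, 6, 7, 8, 9, 17, 11, 3, 13, 10, 1, 16, 12]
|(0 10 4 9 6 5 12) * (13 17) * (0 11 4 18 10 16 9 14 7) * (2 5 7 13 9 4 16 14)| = 42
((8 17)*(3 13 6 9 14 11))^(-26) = (17)(3 14 6)(9 13 11)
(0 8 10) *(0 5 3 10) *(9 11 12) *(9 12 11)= [8, 1, 2, 10, 4, 3, 6, 7, 0, 9, 5, 11, 12]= (12)(0 8)(3 10 5)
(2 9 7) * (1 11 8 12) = (1 11 8 12)(2 9 7) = [0, 11, 9, 3, 4, 5, 6, 2, 12, 7, 10, 8, 1]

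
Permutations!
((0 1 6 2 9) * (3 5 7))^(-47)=(0 2 1 9 6)(3 5 7)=((0 1 6 2 9)(3 5 7))^(-47)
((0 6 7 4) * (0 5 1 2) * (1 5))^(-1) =(0 2 1 4 7 6) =((0 6 7 4 1 2))^(-1)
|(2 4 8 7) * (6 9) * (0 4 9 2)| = |(0 4 8 7)(2 9 6)| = 12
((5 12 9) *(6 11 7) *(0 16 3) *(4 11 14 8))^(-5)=(0 16 3)(4 11 7 6 14 8)(5 12 9)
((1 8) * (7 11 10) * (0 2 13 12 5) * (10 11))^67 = ((0 2 13 12 5)(1 8)(7 10))^67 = (0 13 5 2 12)(1 8)(7 10)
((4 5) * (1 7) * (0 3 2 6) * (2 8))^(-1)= ((0 3 8 2 6)(1 7)(4 5))^(-1)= (0 6 2 8 3)(1 7)(4 5)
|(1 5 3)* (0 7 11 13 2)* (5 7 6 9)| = 10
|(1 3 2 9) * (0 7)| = 4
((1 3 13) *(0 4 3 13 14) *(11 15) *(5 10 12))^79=((0 4 3 14)(1 13)(5 10 12)(11 15))^79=(0 14 3 4)(1 13)(5 10 12)(11 15)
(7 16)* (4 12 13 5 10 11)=[0, 1, 2, 3, 12, 10, 6, 16, 8, 9, 11, 4, 13, 5, 14, 15, 7]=(4 12 13 5 10 11)(7 16)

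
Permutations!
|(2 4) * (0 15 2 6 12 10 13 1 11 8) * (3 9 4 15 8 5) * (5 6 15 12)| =|(0 8)(1 11 6 5 3 9 4 15 2 12 10 13)| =12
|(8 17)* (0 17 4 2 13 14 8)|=|(0 17)(2 13 14 8 4)|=10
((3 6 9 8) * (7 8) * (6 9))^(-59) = ((3 9 7 8))^(-59) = (3 9 7 8)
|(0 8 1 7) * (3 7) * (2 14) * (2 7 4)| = 8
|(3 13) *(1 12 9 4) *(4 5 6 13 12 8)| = |(1 8 4)(3 12 9 5 6 13)| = 6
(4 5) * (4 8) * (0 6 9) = [6, 1, 2, 3, 5, 8, 9, 7, 4, 0] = (0 6 9)(4 5 8)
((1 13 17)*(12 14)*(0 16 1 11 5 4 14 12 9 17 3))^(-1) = ((0 16 1 13 3)(4 14 9 17 11 5))^(-1) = (0 3 13 1 16)(4 5 11 17 9 14)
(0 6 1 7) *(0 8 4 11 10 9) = (0 6 1 7 8 4 11 10 9) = [6, 7, 2, 3, 11, 5, 1, 8, 4, 0, 9, 10]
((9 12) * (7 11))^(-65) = (7 11)(9 12)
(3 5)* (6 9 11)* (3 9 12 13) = (3 5 9 11 6 12 13) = [0, 1, 2, 5, 4, 9, 12, 7, 8, 11, 10, 6, 13, 3]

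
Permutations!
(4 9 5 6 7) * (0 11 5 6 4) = (0 11 5 4 9 6 7) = [11, 1, 2, 3, 9, 4, 7, 0, 8, 6, 10, 5]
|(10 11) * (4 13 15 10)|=5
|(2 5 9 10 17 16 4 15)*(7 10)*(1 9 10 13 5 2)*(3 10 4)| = 28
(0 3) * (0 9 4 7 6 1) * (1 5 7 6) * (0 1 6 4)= (0 3 9)(5 7 6)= [3, 1, 2, 9, 4, 7, 5, 6, 8, 0]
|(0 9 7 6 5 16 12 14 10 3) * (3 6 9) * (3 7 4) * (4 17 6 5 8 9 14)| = |(0 7 14 10 5 16 12 4 3)(6 8 9 17)| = 36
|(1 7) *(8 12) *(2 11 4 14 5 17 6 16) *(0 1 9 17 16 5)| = 12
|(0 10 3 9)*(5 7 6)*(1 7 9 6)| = |(0 10 3 6 5 9)(1 7)| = 6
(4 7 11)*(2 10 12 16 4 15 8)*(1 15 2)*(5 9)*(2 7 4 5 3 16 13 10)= [0, 15, 2, 16, 4, 9, 6, 11, 1, 3, 12, 7, 13, 10, 14, 8, 5]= (1 15 8)(3 16 5 9)(7 11)(10 12 13)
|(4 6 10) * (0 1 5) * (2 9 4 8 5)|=9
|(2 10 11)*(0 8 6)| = |(0 8 6)(2 10 11)| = 3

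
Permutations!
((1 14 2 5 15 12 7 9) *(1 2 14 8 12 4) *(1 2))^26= ((1 8 12 7 9)(2 5 15 4))^26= (1 8 12 7 9)(2 15)(4 5)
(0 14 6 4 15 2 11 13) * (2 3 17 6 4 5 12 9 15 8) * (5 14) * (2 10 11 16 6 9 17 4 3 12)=[5, 1, 16, 4, 8, 2, 14, 7, 10, 15, 11, 13, 17, 0, 3, 12, 6, 9]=(0 5 2 16 6 14 3 4 8 10 11 13)(9 15 12 17)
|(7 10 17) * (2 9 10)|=5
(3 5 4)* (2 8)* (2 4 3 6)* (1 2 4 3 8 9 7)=(1 2 9 7)(3 5 8)(4 6)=[0, 2, 9, 5, 6, 8, 4, 1, 3, 7]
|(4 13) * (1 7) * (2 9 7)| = 4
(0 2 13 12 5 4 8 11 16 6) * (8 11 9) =(0 2 13 12 5 4 11 16 6)(8 9) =[2, 1, 13, 3, 11, 4, 0, 7, 9, 8, 10, 16, 5, 12, 14, 15, 6]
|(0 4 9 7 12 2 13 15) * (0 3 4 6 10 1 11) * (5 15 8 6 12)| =|(0 12 2 13 8 6 10 1 11)(3 4 9 7 5 15)| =18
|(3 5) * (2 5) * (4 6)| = 6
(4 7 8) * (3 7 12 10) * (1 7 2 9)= [0, 7, 9, 2, 12, 5, 6, 8, 4, 1, 3, 11, 10]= (1 7 8 4 12 10 3 2 9)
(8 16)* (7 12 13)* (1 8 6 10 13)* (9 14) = (1 8 16 6 10 13 7 12)(9 14) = [0, 8, 2, 3, 4, 5, 10, 12, 16, 14, 13, 11, 1, 7, 9, 15, 6]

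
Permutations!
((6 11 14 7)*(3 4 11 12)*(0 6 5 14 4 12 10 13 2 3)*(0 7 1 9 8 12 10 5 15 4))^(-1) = (0 11 4 15 7 12 8 9 1 14 5 6)(2 13 10 3)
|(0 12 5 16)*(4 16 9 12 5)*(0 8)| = |(0 5 9 12 4 16 8)| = 7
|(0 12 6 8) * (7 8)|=|(0 12 6 7 8)|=5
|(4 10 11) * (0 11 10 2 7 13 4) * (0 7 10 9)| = 8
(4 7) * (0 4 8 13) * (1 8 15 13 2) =(0 4 7 15 13)(1 8 2) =[4, 8, 1, 3, 7, 5, 6, 15, 2, 9, 10, 11, 12, 0, 14, 13]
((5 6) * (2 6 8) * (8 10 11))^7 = (2 6 5 10 11 8)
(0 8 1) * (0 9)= (0 8 1 9)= [8, 9, 2, 3, 4, 5, 6, 7, 1, 0]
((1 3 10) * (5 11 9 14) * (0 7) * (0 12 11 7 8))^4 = (1 3 10)(5 9 12)(7 14 11) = ((0 8)(1 3 10)(5 7 12 11 9 14))^4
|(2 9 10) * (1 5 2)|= 5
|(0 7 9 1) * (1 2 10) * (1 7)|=|(0 1)(2 10 7 9)|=4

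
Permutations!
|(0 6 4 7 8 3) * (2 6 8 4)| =6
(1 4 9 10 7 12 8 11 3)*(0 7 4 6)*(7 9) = [9, 6, 2, 1, 7, 5, 0, 12, 11, 10, 4, 3, 8] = (0 9 10 4 7 12 8 11 3 1 6)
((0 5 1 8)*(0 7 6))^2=(0 1 7)(5 8 6)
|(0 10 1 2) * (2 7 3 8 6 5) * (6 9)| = |(0 10 1 7 3 8 9 6 5 2)| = 10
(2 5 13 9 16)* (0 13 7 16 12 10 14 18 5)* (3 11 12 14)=(0 13 9 14 18 5 7 16 2)(3 11 12 10)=[13, 1, 0, 11, 4, 7, 6, 16, 8, 14, 3, 12, 10, 9, 18, 15, 2, 17, 5]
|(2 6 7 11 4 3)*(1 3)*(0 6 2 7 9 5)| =20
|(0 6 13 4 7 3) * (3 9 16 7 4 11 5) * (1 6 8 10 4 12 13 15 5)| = 12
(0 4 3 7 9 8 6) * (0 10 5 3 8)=(0 4 8 6 10 5 3 7 9)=[4, 1, 2, 7, 8, 3, 10, 9, 6, 0, 5]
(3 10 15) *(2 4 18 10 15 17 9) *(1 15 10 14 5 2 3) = (1 15)(2 4 18 14 5)(3 10 17 9) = [0, 15, 4, 10, 18, 2, 6, 7, 8, 3, 17, 11, 12, 13, 5, 1, 16, 9, 14]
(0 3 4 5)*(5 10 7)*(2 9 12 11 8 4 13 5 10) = (0 3 13 5)(2 9 12 11 8 4)(7 10) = [3, 1, 9, 13, 2, 0, 6, 10, 4, 12, 7, 8, 11, 5]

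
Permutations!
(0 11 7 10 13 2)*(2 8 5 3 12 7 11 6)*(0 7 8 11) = (0 6 2 7 10 13 11)(3 12 8 5) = [6, 1, 7, 12, 4, 3, 2, 10, 5, 9, 13, 0, 8, 11]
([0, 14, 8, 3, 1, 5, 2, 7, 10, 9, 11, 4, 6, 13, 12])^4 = [0, 2, 4, 3, 6, 5, 11, 7, 1, 9, 14, 12, 10, 13, 8]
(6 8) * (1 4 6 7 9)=(1 4 6 8 7 9)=[0, 4, 2, 3, 6, 5, 8, 9, 7, 1]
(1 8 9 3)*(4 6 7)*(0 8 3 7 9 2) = (0 8 2)(1 3)(4 6 9 7) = [8, 3, 0, 1, 6, 5, 9, 4, 2, 7]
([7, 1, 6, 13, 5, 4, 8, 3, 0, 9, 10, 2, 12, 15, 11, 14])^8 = (0 6 11 15 3)(2 14 13 7 8)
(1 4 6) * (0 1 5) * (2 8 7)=(0 1 4 6 5)(2 8 7)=[1, 4, 8, 3, 6, 0, 5, 2, 7]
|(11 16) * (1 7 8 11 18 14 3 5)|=9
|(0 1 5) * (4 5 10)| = 5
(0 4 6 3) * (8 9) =(0 4 6 3)(8 9) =[4, 1, 2, 0, 6, 5, 3, 7, 9, 8]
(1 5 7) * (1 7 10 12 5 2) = [0, 2, 1, 3, 4, 10, 6, 7, 8, 9, 12, 11, 5] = (1 2)(5 10 12)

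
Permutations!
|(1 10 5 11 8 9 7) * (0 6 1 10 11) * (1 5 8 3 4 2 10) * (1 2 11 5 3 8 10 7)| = 18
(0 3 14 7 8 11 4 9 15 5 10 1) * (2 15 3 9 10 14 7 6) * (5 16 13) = (0 9 3 7 8 11 4 10 1)(2 15 16 13 5 14 6) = [9, 0, 15, 7, 10, 14, 2, 8, 11, 3, 1, 4, 12, 5, 6, 16, 13]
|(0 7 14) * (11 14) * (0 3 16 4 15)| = |(0 7 11 14 3 16 4 15)| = 8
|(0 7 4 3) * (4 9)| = 5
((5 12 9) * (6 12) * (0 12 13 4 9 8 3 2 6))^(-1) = (0 5 9 4 13 6 2 3 8 12)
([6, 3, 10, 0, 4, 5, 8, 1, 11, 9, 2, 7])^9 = [8, 0, 10, 6, 4, 5, 11, 3, 7, 9, 2, 1]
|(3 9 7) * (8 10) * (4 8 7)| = |(3 9 4 8 10 7)| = 6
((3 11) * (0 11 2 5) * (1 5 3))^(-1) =(0 5 1 11)(2 3)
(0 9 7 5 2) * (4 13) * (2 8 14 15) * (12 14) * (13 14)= (0 9 7 5 8 12 13 4 14 15 2)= [9, 1, 0, 3, 14, 8, 6, 5, 12, 7, 10, 11, 13, 4, 15, 2]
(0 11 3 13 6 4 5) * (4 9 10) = (0 11 3 13 6 9 10 4 5) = [11, 1, 2, 13, 5, 0, 9, 7, 8, 10, 4, 3, 12, 6]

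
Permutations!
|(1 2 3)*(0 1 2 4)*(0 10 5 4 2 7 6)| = 6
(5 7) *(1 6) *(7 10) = (1 6)(5 10 7) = [0, 6, 2, 3, 4, 10, 1, 5, 8, 9, 7]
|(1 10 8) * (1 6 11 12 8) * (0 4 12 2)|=14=|(0 4 12 8 6 11 2)(1 10)|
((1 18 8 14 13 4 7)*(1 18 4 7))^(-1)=((1 4)(7 18 8 14 13))^(-1)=(1 4)(7 13 14 8 18)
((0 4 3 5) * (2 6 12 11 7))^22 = (0 3)(2 12 7 6 11)(4 5)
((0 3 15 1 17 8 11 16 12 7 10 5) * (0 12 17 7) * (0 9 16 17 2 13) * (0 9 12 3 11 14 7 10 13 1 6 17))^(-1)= ((0 11)(1 10 5 3 15 6 17 8 14 7 13 9 16 2))^(-1)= (0 11)(1 2 16 9 13 7 14 8 17 6 15 3 5 10)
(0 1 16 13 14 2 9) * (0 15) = (0 1 16 13 14 2 9 15) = [1, 16, 9, 3, 4, 5, 6, 7, 8, 15, 10, 11, 12, 14, 2, 0, 13]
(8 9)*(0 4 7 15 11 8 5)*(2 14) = (0 4 7 15 11 8 9 5)(2 14) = [4, 1, 14, 3, 7, 0, 6, 15, 9, 5, 10, 8, 12, 13, 2, 11]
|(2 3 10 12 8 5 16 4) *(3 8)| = 15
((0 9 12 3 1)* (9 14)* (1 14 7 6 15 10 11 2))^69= (0 11 6 1 10 7 2 15)(3 14 9 12)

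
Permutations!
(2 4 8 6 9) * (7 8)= (2 4 7 8 6 9)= [0, 1, 4, 3, 7, 5, 9, 8, 6, 2]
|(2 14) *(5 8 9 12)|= 4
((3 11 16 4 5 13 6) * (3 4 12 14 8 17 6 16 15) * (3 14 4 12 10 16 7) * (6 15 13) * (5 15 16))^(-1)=(3 7 13 11)(4 12 6 5 10 16 17 8 14 15)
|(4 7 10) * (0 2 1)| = 3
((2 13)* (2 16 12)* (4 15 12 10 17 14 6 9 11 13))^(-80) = (17)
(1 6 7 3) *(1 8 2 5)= (1 6 7 3 8 2 5)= [0, 6, 5, 8, 4, 1, 7, 3, 2]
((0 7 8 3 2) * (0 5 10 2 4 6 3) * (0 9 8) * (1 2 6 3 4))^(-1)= (0 7)(1 3 4 6 10 5 2)(8 9)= ((0 7)(1 2 5 10 6 4 3)(8 9))^(-1)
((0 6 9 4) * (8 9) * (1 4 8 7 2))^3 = ((0 6 7 2 1 4)(8 9))^3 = (0 2)(1 6)(4 7)(8 9)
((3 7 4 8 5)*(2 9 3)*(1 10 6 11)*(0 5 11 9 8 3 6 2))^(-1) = ((0 5)(1 10 2 8 11)(3 7 4)(6 9))^(-1) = (0 5)(1 11 8 2 10)(3 4 7)(6 9)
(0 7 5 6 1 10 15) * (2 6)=(0 7 5 2 6 1 10 15)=[7, 10, 6, 3, 4, 2, 1, 5, 8, 9, 15, 11, 12, 13, 14, 0]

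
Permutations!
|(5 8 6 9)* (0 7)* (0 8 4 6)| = |(0 7 8)(4 6 9 5)| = 12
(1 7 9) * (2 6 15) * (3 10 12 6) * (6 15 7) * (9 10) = (1 6 7 10 12 15 2 3 9) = [0, 6, 3, 9, 4, 5, 7, 10, 8, 1, 12, 11, 15, 13, 14, 2]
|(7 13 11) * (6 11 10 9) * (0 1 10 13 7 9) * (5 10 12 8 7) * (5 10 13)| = 6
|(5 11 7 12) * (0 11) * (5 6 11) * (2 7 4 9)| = 14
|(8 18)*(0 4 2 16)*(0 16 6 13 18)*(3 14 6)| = 9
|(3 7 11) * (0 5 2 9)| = |(0 5 2 9)(3 7 11)| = 12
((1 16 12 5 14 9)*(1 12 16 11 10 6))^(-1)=((16)(1 11 10 6)(5 14 9 12))^(-1)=(16)(1 6 10 11)(5 12 9 14)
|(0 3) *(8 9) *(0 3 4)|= |(0 4)(8 9)|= 2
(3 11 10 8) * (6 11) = (3 6 11 10 8) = [0, 1, 2, 6, 4, 5, 11, 7, 3, 9, 8, 10]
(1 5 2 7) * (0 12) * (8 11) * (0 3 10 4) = [12, 5, 7, 10, 0, 2, 6, 1, 11, 9, 4, 8, 3] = (0 12 3 10 4)(1 5 2 7)(8 11)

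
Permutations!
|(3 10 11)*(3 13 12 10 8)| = |(3 8)(10 11 13 12)| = 4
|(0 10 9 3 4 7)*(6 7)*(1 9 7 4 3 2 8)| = |(0 10 7)(1 9 2 8)(4 6)| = 12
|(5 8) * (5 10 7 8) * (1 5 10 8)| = 4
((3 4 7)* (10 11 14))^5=(3 7 4)(10 14 11)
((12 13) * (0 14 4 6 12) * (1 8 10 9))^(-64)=(0 4 12)(6 13 14)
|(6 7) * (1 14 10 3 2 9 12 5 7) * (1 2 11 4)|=6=|(1 14 10 3 11 4)(2 9 12 5 7 6)|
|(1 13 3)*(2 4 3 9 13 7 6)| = 6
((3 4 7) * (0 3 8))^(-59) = ((0 3 4 7 8))^(-59) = (0 3 4 7 8)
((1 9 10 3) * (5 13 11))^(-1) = (1 3 10 9)(5 11 13)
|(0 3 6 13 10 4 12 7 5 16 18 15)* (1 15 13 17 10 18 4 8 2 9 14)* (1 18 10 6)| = 140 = |(0 3 1 15)(2 9 14 18 13 10 8)(4 12 7 5 16)(6 17)|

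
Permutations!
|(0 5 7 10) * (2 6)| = |(0 5 7 10)(2 6)| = 4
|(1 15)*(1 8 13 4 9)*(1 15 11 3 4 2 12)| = 10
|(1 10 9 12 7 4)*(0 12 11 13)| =|(0 12 7 4 1 10 9 11 13)| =9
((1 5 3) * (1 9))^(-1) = (1 9 3 5)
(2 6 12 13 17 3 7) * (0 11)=(0 11)(2 6 12 13 17 3 7)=[11, 1, 6, 7, 4, 5, 12, 2, 8, 9, 10, 0, 13, 17, 14, 15, 16, 3]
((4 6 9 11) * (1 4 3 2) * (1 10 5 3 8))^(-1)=(1 8 11 9 6 4)(2 3 5 10)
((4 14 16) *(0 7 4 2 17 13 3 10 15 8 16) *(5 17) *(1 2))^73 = ((0 7 4 14)(1 2 5 17 13 3 10 15 8 16))^73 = (0 7 4 14)(1 17 10 16 5 3 8 2 13 15)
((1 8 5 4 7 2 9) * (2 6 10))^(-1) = ((1 8 5 4 7 6 10 2 9))^(-1) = (1 9 2 10 6 7 4 5 8)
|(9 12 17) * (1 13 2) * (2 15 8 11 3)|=21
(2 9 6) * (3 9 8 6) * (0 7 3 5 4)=(0 7 3 9 5 4)(2 8 6)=[7, 1, 8, 9, 0, 4, 2, 3, 6, 5]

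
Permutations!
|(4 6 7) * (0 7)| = 4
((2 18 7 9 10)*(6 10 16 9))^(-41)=((2 18 7 6 10)(9 16))^(-41)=(2 10 6 7 18)(9 16)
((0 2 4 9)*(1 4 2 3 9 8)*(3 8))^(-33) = ((0 8 1 4 3 9))^(-33) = (0 4)(1 9)(3 8)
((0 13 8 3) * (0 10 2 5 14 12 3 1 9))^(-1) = (0 9 1 8 13)(2 10 3 12 14 5)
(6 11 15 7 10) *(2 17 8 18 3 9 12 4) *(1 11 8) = [0, 11, 17, 9, 2, 5, 8, 10, 18, 12, 6, 15, 4, 13, 14, 7, 16, 1, 3] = (1 11 15 7 10 6 8 18 3 9 12 4 2 17)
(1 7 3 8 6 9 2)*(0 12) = (0 12)(1 7 3 8 6 9 2) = [12, 7, 1, 8, 4, 5, 9, 3, 6, 2, 10, 11, 0]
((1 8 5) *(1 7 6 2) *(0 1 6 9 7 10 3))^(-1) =((0 1 8 5 10 3)(2 6)(7 9))^(-1) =(0 3 10 5 8 1)(2 6)(7 9)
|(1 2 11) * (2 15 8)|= 5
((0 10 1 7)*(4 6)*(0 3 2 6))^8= ((0 10 1 7 3 2 6 4))^8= (10)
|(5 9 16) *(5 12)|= 4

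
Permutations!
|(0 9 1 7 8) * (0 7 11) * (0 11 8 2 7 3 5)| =|(11)(0 9 1 8 3 5)(2 7)| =6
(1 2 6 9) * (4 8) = (1 2 6 9)(4 8) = [0, 2, 6, 3, 8, 5, 9, 7, 4, 1]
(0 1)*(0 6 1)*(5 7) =(1 6)(5 7) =[0, 6, 2, 3, 4, 7, 1, 5]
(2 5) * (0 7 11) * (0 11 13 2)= [7, 1, 5, 3, 4, 0, 6, 13, 8, 9, 10, 11, 12, 2]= (0 7 13 2 5)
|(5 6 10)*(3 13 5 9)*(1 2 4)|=6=|(1 2 4)(3 13 5 6 10 9)|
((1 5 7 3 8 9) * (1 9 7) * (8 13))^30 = ((1 5)(3 13 8 7))^30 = (3 8)(7 13)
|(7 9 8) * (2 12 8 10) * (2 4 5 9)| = |(2 12 8 7)(4 5 9 10)| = 4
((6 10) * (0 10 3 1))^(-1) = (0 1 3 6 10)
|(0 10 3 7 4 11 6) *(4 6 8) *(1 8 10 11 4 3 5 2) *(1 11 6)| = |(0 6)(1 8 3 7)(2 11 10 5)| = 4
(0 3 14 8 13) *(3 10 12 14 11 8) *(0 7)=[10, 1, 2, 11, 4, 5, 6, 0, 13, 9, 12, 8, 14, 7, 3]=(0 10 12 14 3 11 8 13 7)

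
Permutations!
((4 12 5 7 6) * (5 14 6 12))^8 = ((4 5 7 12 14 6))^8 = (4 7 14)(5 12 6)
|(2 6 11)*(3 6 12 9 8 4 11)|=|(2 12 9 8 4 11)(3 6)|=6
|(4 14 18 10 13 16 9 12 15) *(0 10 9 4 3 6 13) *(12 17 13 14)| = 22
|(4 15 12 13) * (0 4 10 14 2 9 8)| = 10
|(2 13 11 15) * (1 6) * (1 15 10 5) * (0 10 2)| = 6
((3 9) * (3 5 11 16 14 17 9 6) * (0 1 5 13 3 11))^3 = (3 16 9 6 14 13 11 17)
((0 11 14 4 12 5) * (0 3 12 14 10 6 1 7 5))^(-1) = ((0 11 10 6 1 7 5 3 12)(4 14))^(-1) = (0 12 3 5 7 1 6 10 11)(4 14)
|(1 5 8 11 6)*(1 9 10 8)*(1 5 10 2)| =|(1 10 8 11 6 9 2)| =7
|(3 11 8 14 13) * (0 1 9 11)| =|(0 1 9 11 8 14 13 3)| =8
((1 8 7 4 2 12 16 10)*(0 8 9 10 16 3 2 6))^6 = (16)(0 8 7 4 6)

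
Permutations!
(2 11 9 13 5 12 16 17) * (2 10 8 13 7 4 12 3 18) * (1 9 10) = [0, 9, 11, 18, 12, 3, 6, 4, 13, 7, 8, 10, 16, 5, 14, 15, 17, 1, 2] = (1 9 7 4 12 16 17)(2 11 10 8 13 5 3 18)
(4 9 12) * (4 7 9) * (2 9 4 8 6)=(2 9 12 7 4 8 6)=[0, 1, 9, 3, 8, 5, 2, 4, 6, 12, 10, 11, 7]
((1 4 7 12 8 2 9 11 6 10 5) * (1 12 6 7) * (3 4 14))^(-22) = (1 3)(2 10 9 5 11 12 7 8 6)(4 14)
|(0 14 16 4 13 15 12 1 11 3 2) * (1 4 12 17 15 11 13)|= 10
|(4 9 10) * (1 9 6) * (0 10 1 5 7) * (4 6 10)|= 6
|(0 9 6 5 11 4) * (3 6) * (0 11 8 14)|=14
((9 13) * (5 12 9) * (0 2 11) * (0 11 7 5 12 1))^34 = ((0 2 7 5 1)(9 13 12))^34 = (0 1 5 7 2)(9 13 12)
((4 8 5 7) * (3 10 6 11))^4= (11)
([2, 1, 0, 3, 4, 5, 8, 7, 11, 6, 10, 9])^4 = (11)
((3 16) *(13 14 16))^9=(3 13 14 16)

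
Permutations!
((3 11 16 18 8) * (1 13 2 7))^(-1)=(1 7 2 13)(3 8 18 16 11)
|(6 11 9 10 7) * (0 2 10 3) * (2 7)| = 6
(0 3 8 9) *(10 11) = [3, 1, 2, 8, 4, 5, 6, 7, 9, 0, 11, 10] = (0 3 8 9)(10 11)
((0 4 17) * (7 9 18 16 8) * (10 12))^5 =(18)(0 17 4)(10 12)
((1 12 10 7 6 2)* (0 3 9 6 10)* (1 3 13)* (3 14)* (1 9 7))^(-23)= ((0 13 9 6 2 14 3 7 10 1 12))^(-23)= (0 12 1 10 7 3 14 2 6 9 13)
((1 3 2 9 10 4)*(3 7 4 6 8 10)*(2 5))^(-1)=((1 7 4)(2 9 3 5)(6 8 10))^(-1)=(1 4 7)(2 5 3 9)(6 10 8)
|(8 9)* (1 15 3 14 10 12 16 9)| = |(1 15 3 14 10 12 16 9 8)| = 9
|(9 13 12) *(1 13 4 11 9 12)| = 6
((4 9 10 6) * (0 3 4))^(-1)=((0 3 4 9 10 6))^(-1)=(0 6 10 9 4 3)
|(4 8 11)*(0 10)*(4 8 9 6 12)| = 4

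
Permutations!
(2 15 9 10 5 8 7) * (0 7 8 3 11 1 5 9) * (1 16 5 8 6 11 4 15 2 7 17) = (0 17 1 8 6 11 16 5 3 4 15)(9 10) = [17, 8, 2, 4, 15, 3, 11, 7, 6, 10, 9, 16, 12, 13, 14, 0, 5, 1]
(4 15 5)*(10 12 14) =(4 15 5)(10 12 14) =[0, 1, 2, 3, 15, 4, 6, 7, 8, 9, 12, 11, 14, 13, 10, 5]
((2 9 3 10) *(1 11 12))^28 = (1 11 12)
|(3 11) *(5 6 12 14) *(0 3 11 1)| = 12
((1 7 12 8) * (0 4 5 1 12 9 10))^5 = ((0 4 5 1 7 9 10)(8 12))^5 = (0 9 1 4 10 7 5)(8 12)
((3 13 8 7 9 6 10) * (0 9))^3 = ((0 9 6 10 3 13 8 7))^3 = (0 10 8 9 3 7 6 13)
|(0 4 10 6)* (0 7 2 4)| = |(2 4 10 6 7)| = 5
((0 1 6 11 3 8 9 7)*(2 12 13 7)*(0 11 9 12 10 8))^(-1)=(0 3 11 7 13 12 8 10 2 9 6 1)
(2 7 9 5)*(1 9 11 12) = (1 9 5 2 7 11 12) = [0, 9, 7, 3, 4, 2, 6, 11, 8, 5, 10, 12, 1]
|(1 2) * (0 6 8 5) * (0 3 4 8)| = |(0 6)(1 2)(3 4 8 5)| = 4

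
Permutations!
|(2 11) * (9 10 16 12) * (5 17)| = 4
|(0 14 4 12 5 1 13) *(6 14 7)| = 9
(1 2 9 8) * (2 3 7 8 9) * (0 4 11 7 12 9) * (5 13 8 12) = [4, 3, 2, 5, 11, 13, 6, 12, 1, 0, 10, 7, 9, 8] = (0 4 11 7 12 9)(1 3 5 13 8)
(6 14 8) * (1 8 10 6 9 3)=(1 8 9 3)(6 14 10)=[0, 8, 2, 1, 4, 5, 14, 7, 9, 3, 6, 11, 12, 13, 10]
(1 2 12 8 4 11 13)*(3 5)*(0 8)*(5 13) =(0 8 4 11 5 3 13 1 2 12) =[8, 2, 12, 13, 11, 3, 6, 7, 4, 9, 10, 5, 0, 1]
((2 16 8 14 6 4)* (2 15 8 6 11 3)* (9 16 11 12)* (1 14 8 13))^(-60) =(1 9 4)(6 13 12)(14 16 15)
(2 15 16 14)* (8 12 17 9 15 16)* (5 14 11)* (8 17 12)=(2 16 11 5 14)(9 15 17)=[0, 1, 16, 3, 4, 14, 6, 7, 8, 15, 10, 5, 12, 13, 2, 17, 11, 9]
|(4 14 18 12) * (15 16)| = 4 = |(4 14 18 12)(15 16)|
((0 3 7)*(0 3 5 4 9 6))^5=((0 5 4 9 6)(3 7))^5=(9)(3 7)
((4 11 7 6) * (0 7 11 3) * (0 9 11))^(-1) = (0 11 9 3 4 6 7)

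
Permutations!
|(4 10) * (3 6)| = |(3 6)(4 10)| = 2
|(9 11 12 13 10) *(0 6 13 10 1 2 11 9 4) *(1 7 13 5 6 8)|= 8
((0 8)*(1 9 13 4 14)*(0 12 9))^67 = ((0 8 12 9 13 4 14 1))^67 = (0 9 14 8 13 1 12 4)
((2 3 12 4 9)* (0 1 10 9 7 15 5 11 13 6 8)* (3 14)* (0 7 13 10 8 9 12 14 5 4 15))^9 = ((0 1 8 7)(2 5 11 10 12 15 4 13 6 9)(3 14))^9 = (0 1 8 7)(2 9 6 13 4 15 12 10 11 5)(3 14)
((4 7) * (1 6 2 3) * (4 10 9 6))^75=((1 4 7 10 9 6 2 3))^75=(1 10 2 4 9 3 7 6)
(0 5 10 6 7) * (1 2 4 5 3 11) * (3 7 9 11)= [7, 2, 4, 3, 5, 10, 9, 0, 8, 11, 6, 1]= (0 7)(1 2 4 5 10 6 9 11)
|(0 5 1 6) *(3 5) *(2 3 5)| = |(0 5 1 6)(2 3)| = 4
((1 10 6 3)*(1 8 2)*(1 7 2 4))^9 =(1 3)(2 7)(4 6)(8 10)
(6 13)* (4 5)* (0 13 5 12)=(0 13 6 5 4 12)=[13, 1, 2, 3, 12, 4, 5, 7, 8, 9, 10, 11, 0, 6]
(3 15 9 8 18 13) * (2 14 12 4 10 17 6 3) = (2 14 12 4 10 17 6 3 15 9 8 18 13) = [0, 1, 14, 15, 10, 5, 3, 7, 18, 8, 17, 11, 4, 2, 12, 9, 16, 6, 13]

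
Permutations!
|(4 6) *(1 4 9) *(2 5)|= 4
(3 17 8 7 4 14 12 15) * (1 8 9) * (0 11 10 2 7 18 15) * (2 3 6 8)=(0 11 10 3 17 9 1 2 7 4 14 12)(6 8 18 15)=[11, 2, 7, 17, 14, 5, 8, 4, 18, 1, 3, 10, 0, 13, 12, 6, 16, 9, 15]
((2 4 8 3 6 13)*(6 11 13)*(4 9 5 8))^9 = ((2 9 5 8 3 11 13))^9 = (2 5 3 13 9 8 11)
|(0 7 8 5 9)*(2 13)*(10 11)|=10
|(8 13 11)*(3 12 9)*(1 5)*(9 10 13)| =14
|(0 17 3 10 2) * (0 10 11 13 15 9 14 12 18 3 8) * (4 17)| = |(0 4 17 8)(2 10)(3 11 13 15 9 14 12 18)| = 8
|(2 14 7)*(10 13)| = 6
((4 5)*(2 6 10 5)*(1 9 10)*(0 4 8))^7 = (0 5 9 6 4 8 10 1 2)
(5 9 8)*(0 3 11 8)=(0 3 11 8 5 9)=[3, 1, 2, 11, 4, 9, 6, 7, 5, 0, 10, 8]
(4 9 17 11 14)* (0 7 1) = (0 7 1)(4 9 17 11 14) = [7, 0, 2, 3, 9, 5, 6, 1, 8, 17, 10, 14, 12, 13, 4, 15, 16, 11]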